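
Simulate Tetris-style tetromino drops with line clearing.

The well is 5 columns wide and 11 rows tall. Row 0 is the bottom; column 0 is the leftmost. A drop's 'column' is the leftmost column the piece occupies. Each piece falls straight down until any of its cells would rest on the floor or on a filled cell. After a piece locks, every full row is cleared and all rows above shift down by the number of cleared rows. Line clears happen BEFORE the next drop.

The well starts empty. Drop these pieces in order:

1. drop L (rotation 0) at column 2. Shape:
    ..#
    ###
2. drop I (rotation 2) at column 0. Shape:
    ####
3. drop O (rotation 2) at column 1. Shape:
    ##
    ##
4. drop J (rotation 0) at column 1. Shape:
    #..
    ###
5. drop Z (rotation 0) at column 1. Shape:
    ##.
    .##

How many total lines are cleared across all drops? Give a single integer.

Drop 1: L rot0 at col 2 lands with bottom-row=0; cleared 0 line(s) (total 0); column heights now [0 0 1 1 2], max=2
Drop 2: I rot2 at col 0 lands with bottom-row=1; cleared 1 line(s) (total 1); column heights now [0 0 1 1 1], max=1
Drop 3: O rot2 at col 1 lands with bottom-row=1; cleared 0 line(s) (total 1); column heights now [0 3 3 1 1], max=3
Drop 4: J rot0 at col 1 lands with bottom-row=3; cleared 0 line(s) (total 1); column heights now [0 5 4 4 1], max=5
Drop 5: Z rot0 at col 1 lands with bottom-row=4; cleared 0 line(s) (total 1); column heights now [0 6 6 5 1], max=6

Answer: 1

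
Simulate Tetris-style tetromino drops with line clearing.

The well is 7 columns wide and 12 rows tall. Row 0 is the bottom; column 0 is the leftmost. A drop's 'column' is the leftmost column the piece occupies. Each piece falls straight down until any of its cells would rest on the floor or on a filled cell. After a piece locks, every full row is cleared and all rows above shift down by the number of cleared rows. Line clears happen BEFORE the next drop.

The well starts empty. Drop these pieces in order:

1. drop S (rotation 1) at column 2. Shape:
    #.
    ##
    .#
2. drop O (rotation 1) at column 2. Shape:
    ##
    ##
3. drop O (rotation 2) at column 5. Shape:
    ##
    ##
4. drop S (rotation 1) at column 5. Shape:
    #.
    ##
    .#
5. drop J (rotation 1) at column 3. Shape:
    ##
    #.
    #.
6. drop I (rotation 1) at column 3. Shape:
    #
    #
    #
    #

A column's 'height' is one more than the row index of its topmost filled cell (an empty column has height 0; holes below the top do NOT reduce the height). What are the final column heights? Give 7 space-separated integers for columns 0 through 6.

Drop 1: S rot1 at col 2 lands with bottom-row=0; cleared 0 line(s) (total 0); column heights now [0 0 3 2 0 0 0], max=3
Drop 2: O rot1 at col 2 lands with bottom-row=3; cleared 0 line(s) (total 0); column heights now [0 0 5 5 0 0 0], max=5
Drop 3: O rot2 at col 5 lands with bottom-row=0; cleared 0 line(s) (total 0); column heights now [0 0 5 5 0 2 2], max=5
Drop 4: S rot1 at col 5 lands with bottom-row=2; cleared 0 line(s) (total 0); column heights now [0 0 5 5 0 5 4], max=5
Drop 5: J rot1 at col 3 lands with bottom-row=5; cleared 0 line(s) (total 0); column heights now [0 0 5 8 8 5 4], max=8
Drop 6: I rot1 at col 3 lands with bottom-row=8; cleared 0 line(s) (total 0); column heights now [0 0 5 12 8 5 4], max=12

Answer: 0 0 5 12 8 5 4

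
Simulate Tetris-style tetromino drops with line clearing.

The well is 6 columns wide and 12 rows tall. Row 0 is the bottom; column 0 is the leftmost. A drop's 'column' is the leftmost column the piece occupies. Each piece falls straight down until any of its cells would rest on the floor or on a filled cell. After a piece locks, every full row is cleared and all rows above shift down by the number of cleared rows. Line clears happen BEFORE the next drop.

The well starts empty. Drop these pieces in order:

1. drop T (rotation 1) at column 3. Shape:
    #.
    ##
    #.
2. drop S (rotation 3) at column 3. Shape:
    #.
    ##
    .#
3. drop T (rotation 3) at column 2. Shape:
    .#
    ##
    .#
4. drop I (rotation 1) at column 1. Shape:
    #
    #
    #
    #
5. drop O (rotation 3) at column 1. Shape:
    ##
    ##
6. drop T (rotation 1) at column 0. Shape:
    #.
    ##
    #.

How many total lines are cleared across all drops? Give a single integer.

Answer: 0

Derivation:
Drop 1: T rot1 at col 3 lands with bottom-row=0; cleared 0 line(s) (total 0); column heights now [0 0 0 3 2 0], max=3
Drop 2: S rot3 at col 3 lands with bottom-row=2; cleared 0 line(s) (total 0); column heights now [0 0 0 5 4 0], max=5
Drop 3: T rot3 at col 2 lands with bottom-row=5; cleared 0 line(s) (total 0); column heights now [0 0 7 8 4 0], max=8
Drop 4: I rot1 at col 1 lands with bottom-row=0; cleared 0 line(s) (total 0); column heights now [0 4 7 8 4 0], max=8
Drop 5: O rot3 at col 1 lands with bottom-row=7; cleared 0 line(s) (total 0); column heights now [0 9 9 8 4 0], max=9
Drop 6: T rot1 at col 0 lands with bottom-row=8; cleared 0 line(s) (total 0); column heights now [11 10 9 8 4 0], max=11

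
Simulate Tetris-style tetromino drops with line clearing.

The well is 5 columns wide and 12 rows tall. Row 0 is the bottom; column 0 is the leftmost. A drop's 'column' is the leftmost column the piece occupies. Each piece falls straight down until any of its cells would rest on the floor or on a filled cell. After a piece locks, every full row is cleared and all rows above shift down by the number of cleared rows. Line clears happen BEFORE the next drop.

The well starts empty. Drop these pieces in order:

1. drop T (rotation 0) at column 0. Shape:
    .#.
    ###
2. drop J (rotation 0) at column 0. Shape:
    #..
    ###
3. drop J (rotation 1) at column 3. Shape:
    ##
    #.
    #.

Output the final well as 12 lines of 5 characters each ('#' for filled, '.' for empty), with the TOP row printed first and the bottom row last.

Answer: .....
.....
.....
.....
.....
.....
.....
.....
.....
#....
.#.#.
####.

Derivation:
Drop 1: T rot0 at col 0 lands with bottom-row=0; cleared 0 line(s) (total 0); column heights now [1 2 1 0 0], max=2
Drop 2: J rot0 at col 0 lands with bottom-row=2; cleared 0 line(s) (total 0); column heights now [4 3 3 0 0], max=4
Drop 3: J rot1 at col 3 lands with bottom-row=0; cleared 1 line(s) (total 1); column heights now [3 2 1 2 0], max=3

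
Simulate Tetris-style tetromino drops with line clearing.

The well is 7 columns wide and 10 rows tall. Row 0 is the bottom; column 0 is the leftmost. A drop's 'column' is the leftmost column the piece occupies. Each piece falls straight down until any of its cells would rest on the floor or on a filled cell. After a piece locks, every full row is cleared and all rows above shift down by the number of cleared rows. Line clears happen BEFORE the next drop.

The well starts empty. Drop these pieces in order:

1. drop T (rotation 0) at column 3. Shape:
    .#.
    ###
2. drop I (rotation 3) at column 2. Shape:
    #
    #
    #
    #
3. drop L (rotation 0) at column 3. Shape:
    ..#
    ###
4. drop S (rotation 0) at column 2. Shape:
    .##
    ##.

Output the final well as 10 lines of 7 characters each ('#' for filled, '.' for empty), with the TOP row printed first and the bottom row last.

Drop 1: T rot0 at col 3 lands with bottom-row=0; cleared 0 line(s) (total 0); column heights now [0 0 0 1 2 1 0], max=2
Drop 2: I rot3 at col 2 lands with bottom-row=0; cleared 0 line(s) (total 0); column heights now [0 0 4 1 2 1 0], max=4
Drop 3: L rot0 at col 3 lands with bottom-row=2; cleared 0 line(s) (total 0); column heights now [0 0 4 3 3 4 0], max=4
Drop 4: S rot0 at col 2 lands with bottom-row=4; cleared 0 line(s) (total 0); column heights now [0 0 5 6 6 4 0], max=6

Answer: .......
.......
.......
.......
...##..
..##...
..#..#.
..####.
..#.#..
..####.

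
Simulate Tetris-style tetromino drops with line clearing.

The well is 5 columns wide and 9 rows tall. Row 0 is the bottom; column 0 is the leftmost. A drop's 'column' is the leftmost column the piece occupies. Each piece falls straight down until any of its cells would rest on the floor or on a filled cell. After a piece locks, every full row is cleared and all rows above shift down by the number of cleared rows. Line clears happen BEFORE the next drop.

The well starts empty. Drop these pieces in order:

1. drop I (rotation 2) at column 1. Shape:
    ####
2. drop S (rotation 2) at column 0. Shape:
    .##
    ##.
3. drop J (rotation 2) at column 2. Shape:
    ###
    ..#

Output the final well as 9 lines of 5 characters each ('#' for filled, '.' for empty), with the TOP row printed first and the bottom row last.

Drop 1: I rot2 at col 1 lands with bottom-row=0; cleared 0 line(s) (total 0); column heights now [0 1 1 1 1], max=1
Drop 2: S rot2 at col 0 lands with bottom-row=1; cleared 0 line(s) (total 0); column heights now [2 3 3 1 1], max=3
Drop 3: J rot2 at col 2 lands with bottom-row=2; cleared 0 line(s) (total 0); column heights now [2 3 4 4 4], max=4

Answer: .....
.....
.....
.....
.....
..###
.##.#
##...
.####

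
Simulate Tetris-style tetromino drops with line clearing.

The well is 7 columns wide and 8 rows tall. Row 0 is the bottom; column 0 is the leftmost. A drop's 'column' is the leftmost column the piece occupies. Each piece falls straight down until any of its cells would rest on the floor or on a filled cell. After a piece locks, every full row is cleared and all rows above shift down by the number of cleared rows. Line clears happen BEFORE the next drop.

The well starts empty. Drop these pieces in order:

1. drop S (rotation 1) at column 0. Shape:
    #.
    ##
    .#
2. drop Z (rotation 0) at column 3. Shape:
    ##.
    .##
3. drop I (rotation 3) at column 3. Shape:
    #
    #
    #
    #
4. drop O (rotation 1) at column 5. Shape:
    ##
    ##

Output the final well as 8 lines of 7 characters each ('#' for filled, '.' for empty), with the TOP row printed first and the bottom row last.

Drop 1: S rot1 at col 0 lands with bottom-row=0; cleared 0 line(s) (total 0); column heights now [3 2 0 0 0 0 0], max=3
Drop 2: Z rot0 at col 3 lands with bottom-row=0; cleared 0 line(s) (total 0); column heights now [3 2 0 2 2 1 0], max=3
Drop 3: I rot3 at col 3 lands with bottom-row=2; cleared 0 line(s) (total 0); column heights now [3 2 0 6 2 1 0], max=6
Drop 4: O rot1 at col 5 lands with bottom-row=1; cleared 0 line(s) (total 0); column heights now [3 2 0 6 2 3 3], max=6

Answer: .......
.......
...#...
...#...
...#...
#..#.##
##.####
.#..##.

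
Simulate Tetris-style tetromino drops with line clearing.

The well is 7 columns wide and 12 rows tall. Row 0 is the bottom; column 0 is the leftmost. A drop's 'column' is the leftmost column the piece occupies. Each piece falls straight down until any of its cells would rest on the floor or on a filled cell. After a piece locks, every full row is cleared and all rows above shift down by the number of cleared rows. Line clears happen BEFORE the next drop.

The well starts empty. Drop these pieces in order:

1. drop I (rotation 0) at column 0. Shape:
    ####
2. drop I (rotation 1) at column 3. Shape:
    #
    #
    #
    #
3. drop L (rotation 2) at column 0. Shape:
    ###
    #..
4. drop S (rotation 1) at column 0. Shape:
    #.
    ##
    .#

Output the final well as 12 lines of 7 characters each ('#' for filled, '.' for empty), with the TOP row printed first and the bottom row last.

Drop 1: I rot0 at col 0 lands with bottom-row=0; cleared 0 line(s) (total 0); column heights now [1 1 1 1 0 0 0], max=1
Drop 2: I rot1 at col 3 lands with bottom-row=1; cleared 0 line(s) (total 0); column heights now [1 1 1 5 0 0 0], max=5
Drop 3: L rot2 at col 0 lands with bottom-row=1; cleared 0 line(s) (total 0); column heights now [3 3 3 5 0 0 0], max=5
Drop 4: S rot1 at col 0 lands with bottom-row=3; cleared 0 line(s) (total 0); column heights now [6 5 3 5 0 0 0], max=6

Answer: .......
.......
.......
.......
.......
.......
#......
##.#...
.#.#...
####...
#..#...
####...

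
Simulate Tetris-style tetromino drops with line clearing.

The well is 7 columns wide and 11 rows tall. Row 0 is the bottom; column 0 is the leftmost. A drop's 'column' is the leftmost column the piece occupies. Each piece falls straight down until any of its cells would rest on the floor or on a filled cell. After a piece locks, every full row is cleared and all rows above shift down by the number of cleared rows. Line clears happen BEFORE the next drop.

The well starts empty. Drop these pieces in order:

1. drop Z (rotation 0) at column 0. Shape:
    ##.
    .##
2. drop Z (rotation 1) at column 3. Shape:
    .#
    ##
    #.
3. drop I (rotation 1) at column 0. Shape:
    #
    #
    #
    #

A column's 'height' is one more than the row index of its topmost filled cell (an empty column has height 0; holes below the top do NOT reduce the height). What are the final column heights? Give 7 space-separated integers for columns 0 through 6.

Drop 1: Z rot0 at col 0 lands with bottom-row=0; cleared 0 line(s) (total 0); column heights now [2 2 1 0 0 0 0], max=2
Drop 2: Z rot1 at col 3 lands with bottom-row=0; cleared 0 line(s) (total 0); column heights now [2 2 1 2 3 0 0], max=3
Drop 3: I rot1 at col 0 lands with bottom-row=2; cleared 0 line(s) (total 0); column heights now [6 2 1 2 3 0 0], max=6

Answer: 6 2 1 2 3 0 0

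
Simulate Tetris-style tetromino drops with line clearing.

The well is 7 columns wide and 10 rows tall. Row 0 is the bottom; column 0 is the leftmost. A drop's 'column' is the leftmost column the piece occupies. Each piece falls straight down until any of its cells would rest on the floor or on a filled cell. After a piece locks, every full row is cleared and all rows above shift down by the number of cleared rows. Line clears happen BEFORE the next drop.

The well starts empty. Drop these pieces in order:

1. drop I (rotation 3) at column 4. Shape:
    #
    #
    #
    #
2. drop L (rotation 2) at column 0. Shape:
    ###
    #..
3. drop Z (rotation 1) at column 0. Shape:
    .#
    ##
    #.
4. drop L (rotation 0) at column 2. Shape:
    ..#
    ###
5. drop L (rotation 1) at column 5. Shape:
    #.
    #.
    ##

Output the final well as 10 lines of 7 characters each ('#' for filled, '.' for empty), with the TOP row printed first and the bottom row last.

Answer: .......
.......
.......
.......
....#..
.####..
##..#..
#...##.
###.##.
#...###

Derivation:
Drop 1: I rot3 at col 4 lands with bottom-row=0; cleared 0 line(s) (total 0); column heights now [0 0 0 0 4 0 0], max=4
Drop 2: L rot2 at col 0 lands with bottom-row=0; cleared 0 line(s) (total 0); column heights now [2 2 2 0 4 0 0], max=4
Drop 3: Z rot1 at col 0 lands with bottom-row=2; cleared 0 line(s) (total 0); column heights now [4 5 2 0 4 0 0], max=5
Drop 4: L rot0 at col 2 lands with bottom-row=4; cleared 0 line(s) (total 0); column heights now [4 5 5 5 6 0 0], max=6
Drop 5: L rot1 at col 5 lands with bottom-row=0; cleared 0 line(s) (total 0); column heights now [4 5 5 5 6 3 1], max=6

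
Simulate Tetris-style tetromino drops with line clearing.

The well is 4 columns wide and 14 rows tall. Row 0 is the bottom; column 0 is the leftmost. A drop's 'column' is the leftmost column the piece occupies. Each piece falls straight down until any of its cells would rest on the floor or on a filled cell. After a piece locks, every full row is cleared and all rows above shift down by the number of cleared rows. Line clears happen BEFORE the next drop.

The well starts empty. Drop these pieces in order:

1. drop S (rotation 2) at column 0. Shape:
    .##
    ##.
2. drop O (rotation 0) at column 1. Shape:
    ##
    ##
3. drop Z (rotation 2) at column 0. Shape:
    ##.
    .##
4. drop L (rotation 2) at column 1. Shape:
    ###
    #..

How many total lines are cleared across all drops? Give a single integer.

Drop 1: S rot2 at col 0 lands with bottom-row=0; cleared 0 line(s) (total 0); column heights now [1 2 2 0], max=2
Drop 2: O rot0 at col 1 lands with bottom-row=2; cleared 0 line(s) (total 0); column heights now [1 4 4 0], max=4
Drop 3: Z rot2 at col 0 lands with bottom-row=4; cleared 0 line(s) (total 0); column heights now [6 6 5 0], max=6
Drop 4: L rot2 at col 1 lands with bottom-row=6; cleared 0 line(s) (total 0); column heights now [6 8 8 8], max=8

Answer: 0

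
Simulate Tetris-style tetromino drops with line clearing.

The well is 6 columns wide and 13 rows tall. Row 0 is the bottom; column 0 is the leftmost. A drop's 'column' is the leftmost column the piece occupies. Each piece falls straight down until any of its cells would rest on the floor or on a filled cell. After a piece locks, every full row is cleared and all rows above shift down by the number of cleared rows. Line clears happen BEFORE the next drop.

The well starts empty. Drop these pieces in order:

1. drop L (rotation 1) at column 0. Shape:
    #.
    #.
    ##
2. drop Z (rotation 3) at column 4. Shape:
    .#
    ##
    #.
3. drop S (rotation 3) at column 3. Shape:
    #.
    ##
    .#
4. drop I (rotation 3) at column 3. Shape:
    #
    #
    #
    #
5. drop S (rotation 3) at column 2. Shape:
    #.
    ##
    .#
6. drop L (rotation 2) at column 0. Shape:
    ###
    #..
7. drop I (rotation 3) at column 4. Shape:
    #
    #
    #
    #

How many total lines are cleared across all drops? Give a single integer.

Drop 1: L rot1 at col 0 lands with bottom-row=0; cleared 0 line(s) (total 0); column heights now [3 1 0 0 0 0], max=3
Drop 2: Z rot3 at col 4 lands with bottom-row=0; cleared 0 line(s) (total 0); column heights now [3 1 0 0 2 3], max=3
Drop 3: S rot3 at col 3 lands with bottom-row=2; cleared 0 line(s) (total 0); column heights now [3 1 0 5 4 3], max=5
Drop 4: I rot3 at col 3 lands with bottom-row=5; cleared 0 line(s) (total 0); column heights now [3 1 0 9 4 3], max=9
Drop 5: S rot3 at col 2 lands with bottom-row=9; cleared 0 line(s) (total 0); column heights now [3 1 12 11 4 3], max=12
Drop 6: L rot2 at col 0 lands with bottom-row=11; cleared 0 line(s) (total 0); column heights now [13 13 13 11 4 3], max=13
Drop 7: I rot3 at col 4 lands with bottom-row=4; cleared 0 line(s) (total 0); column heights now [13 13 13 11 8 3], max=13

Answer: 0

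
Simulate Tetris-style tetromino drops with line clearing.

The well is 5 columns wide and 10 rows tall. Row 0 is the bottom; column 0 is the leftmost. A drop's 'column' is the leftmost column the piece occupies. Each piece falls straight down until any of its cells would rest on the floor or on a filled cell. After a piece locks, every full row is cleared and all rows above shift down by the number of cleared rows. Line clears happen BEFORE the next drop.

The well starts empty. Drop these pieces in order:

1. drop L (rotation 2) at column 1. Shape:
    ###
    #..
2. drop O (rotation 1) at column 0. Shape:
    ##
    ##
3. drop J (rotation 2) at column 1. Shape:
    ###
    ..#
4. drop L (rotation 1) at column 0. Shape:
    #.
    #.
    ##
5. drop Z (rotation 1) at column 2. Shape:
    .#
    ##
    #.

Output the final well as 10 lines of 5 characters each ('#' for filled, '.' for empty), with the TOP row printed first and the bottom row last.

Answer: .....
.....
#..#.
#.##.
###..
.###.
##.#.
##...
.###.
.#...

Derivation:
Drop 1: L rot2 at col 1 lands with bottom-row=0; cleared 0 line(s) (total 0); column heights now [0 2 2 2 0], max=2
Drop 2: O rot1 at col 0 lands with bottom-row=2; cleared 0 line(s) (total 0); column heights now [4 4 2 2 0], max=4
Drop 3: J rot2 at col 1 lands with bottom-row=3; cleared 0 line(s) (total 0); column heights now [4 5 5 5 0], max=5
Drop 4: L rot1 at col 0 lands with bottom-row=5; cleared 0 line(s) (total 0); column heights now [8 6 5 5 0], max=8
Drop 5: Z rot1 at col 2 lands with bottom-row=5; cleared 0 line(s) (total 0); column heights now [8 6 7 8 0], max=8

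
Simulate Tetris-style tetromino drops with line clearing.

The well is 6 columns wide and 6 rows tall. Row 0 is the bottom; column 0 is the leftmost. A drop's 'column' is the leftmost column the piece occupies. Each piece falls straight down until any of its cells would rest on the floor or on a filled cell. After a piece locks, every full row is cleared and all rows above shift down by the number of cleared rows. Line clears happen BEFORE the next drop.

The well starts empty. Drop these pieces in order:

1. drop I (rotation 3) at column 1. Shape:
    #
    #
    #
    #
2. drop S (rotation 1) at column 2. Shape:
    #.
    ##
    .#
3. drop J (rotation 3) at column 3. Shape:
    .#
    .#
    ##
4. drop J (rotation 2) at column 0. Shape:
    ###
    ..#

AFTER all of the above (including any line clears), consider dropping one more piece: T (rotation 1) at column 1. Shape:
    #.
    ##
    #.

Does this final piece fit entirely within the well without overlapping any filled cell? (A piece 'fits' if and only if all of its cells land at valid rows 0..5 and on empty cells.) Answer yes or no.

Drop 1: I rot3 at col 1 lands with bottom-row=0; cleared 0 line(s) (total 0); column heights now [0 4 0 0 0 0], max=4
Drop 2: S rot1 at col 2 lands with bottom-row=0; cleared 0 line(s) (total 0); column heights now [0 4 3 2 0 0], max=4
Drop 3: J rot3 at col 3 lands with bottom-row=2; cleared 0 line(s) (total 0); column heights now [0 4 3 3 5 0], max=5
Drop 4: J rot2 at col 0 lands with bottom-row=3; cleared 0 line(s) (total 0); column heights now [5 5 5 3 5 0], max=5
Test piece T rot1 at col 1 (width 2): heights before test = [5 5 5 3 5 0]; fits = False

Answer: no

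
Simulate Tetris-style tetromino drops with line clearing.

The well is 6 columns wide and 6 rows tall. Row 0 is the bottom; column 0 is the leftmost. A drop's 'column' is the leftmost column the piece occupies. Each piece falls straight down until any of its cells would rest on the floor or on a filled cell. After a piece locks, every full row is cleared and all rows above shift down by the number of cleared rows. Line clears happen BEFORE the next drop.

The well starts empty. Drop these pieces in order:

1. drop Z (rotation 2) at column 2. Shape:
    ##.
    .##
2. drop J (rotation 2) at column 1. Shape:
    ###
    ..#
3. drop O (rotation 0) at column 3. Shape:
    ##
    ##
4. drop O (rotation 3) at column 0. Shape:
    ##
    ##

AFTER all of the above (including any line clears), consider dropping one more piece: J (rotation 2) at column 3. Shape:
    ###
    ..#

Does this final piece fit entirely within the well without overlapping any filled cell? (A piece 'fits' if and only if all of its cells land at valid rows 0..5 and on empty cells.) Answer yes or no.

Answer: no

Derivation:
Drop 1: Z rot2 at col 2 lands with bottom-row=0; cleared 0 line(s) (total 0); column heights now [0 0 2 2 1 0], max=2
Drop 2: J rot2 at col 1 lands with bottom-row=2; cleared 0 line(s) (total 0); column heights now [0 4 4 4 1 0], max=4
Drop 3: O rot0 at col 3 lands with bottom-row=4; cleared 0 line(s) (total 0); column heights now [0 4 4 6 6 0], max=6
Drop 4: O rot3 at col 0 lands with bottom-row=4; cleared 0 line(s) (total 0); column heights now [6 6 4 6 6 0], max=6
Test piece J rot2 at col 3 (width 3): heights before test = [6 6 4 6 6 0]; fits = False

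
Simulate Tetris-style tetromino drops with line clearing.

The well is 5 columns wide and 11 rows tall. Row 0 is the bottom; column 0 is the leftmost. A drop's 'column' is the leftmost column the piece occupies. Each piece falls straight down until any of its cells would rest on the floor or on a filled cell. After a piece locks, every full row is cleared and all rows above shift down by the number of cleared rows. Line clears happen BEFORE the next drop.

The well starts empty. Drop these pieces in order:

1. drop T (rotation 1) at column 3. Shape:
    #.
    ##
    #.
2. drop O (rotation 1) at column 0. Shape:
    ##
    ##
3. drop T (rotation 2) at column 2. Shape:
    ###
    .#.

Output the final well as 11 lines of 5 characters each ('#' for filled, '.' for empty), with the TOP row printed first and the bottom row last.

Drop 1: T rot1 at col 3 lands with bottom-row=0; cleared 0 line(s) (total 0); column heights now [0 0 0 3 2], max=3
Drop 2: O rot1 at col 0 lands with bottom-row=0; cleared 0 line(s) (total 0); column heights now [2 2 0 3 2], max=3
Drop 3: T rot2 at col 2 lands with bottom-row=3; cleared 0 line(s) (total 0); column heights now [2 2 5 5 5], max=5

Answer: .....
.....
.....
.....
.....
.....
..###
...#.
...#.
##.##
##.#.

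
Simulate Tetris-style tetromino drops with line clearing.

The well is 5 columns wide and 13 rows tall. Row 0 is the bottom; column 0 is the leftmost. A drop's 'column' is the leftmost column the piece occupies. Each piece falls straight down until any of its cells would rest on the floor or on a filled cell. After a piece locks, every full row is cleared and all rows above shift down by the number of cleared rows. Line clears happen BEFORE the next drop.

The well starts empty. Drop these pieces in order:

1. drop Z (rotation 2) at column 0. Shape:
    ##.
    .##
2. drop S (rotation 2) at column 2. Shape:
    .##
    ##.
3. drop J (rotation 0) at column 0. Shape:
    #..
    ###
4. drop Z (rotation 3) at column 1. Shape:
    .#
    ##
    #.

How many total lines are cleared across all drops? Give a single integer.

Drop 1: Z rot2 at col 0 lands with bottom-row=0; cleared 0 line(s) (total 0); column heights now [2 2 1 0 0], max=2
Drop 2: S rot2 at col 2 lands with bottom-row=1; cleared 0 line(s) (total 0); column heights now [2 2 2 3 3], max=3
Drop 3: J rot0 at col 0 lands with bottom-row=2; cleared 1 line(s) (total 1); column heights now [3 2 2 2 0], max=3
Drop 4: Z rot3 at col 1 lands with bottom-row=2; cleared 0 line(s) (total 1); column heights now [3 4 5 2 0], max=5

Answer: 1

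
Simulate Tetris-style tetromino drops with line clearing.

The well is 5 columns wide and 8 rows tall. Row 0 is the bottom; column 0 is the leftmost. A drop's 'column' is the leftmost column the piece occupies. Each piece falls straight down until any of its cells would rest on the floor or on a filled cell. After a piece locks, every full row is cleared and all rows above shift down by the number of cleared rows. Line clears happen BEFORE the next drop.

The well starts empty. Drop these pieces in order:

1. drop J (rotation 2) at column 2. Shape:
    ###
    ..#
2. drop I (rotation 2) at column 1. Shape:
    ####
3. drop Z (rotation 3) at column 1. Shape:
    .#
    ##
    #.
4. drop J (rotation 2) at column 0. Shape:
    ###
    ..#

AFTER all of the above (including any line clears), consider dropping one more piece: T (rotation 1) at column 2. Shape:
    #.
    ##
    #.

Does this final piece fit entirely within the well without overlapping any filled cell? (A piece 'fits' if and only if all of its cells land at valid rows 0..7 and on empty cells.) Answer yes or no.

Answer: no

Derivation:
Drop 1: J rot2 at col 2 lands with bottom-row=0; cleared 0 line(s) (total 0); column heights now [0 0 2 2 2], max=2
Drop 2: I rot2 at col 1 lands with bottom-row=2; cleared 0 line(s) (total 0); column heights now [0 3 3 3 3], max=3
Drop 3: Z rot3 at col 1 lands with bottom-row=3; cleared 0 line(s) (total 0); column heights now [0 5 6 3 3], max=6
Drop 4: J rot2 at col 0 lands with bottom-row=6; cleared 0 line(s) (total 0); column heights now [8 8 8 3 3], max=8
Test piece T rot1 at col 2 (width 2): heights before test = [8 8 8 3 3]; fits = False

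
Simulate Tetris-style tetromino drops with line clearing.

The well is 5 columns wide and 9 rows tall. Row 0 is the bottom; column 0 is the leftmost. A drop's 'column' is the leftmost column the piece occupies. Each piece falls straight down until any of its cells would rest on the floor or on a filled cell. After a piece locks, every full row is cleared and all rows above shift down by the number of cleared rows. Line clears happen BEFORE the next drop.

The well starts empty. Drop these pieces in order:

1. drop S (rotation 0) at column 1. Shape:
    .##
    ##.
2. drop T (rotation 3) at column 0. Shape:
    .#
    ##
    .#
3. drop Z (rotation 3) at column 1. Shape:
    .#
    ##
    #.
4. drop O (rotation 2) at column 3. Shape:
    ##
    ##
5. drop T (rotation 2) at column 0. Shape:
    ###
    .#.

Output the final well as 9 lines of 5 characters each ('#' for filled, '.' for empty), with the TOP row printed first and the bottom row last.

Drop 1: S rot0 at col 1 lands with bottom-row=0; cleared 0 line(s) (total 0); column heights now [0 1 2 2 0], max=2
Drop 2: T rot3 at col 0 lands with bottom-row=1; cleared 0 line(s) (total 0); column heights now [3 4 2 2 0], max=4
Drop 3: Z rot3 at col 1 lands with bottom-row=4; cleared 0 line(s) (total 0); column heights now [3 6 7 2 0], max=7
Drop 4: O rot2 at col 3 lands with bottom-row=2; cleared 0 line(s) (total 0); column heights now [3 6 7 4 4], max=7
Drop 5: T rot2 at col 0 lands with bottom-row=6; cleared 0 line(s) (total 0); column heights now [8 8 8 4 4], max=8

Answer: .....
###..
.##..
.##..
.#...
.#.##
##.##
.###.
.##..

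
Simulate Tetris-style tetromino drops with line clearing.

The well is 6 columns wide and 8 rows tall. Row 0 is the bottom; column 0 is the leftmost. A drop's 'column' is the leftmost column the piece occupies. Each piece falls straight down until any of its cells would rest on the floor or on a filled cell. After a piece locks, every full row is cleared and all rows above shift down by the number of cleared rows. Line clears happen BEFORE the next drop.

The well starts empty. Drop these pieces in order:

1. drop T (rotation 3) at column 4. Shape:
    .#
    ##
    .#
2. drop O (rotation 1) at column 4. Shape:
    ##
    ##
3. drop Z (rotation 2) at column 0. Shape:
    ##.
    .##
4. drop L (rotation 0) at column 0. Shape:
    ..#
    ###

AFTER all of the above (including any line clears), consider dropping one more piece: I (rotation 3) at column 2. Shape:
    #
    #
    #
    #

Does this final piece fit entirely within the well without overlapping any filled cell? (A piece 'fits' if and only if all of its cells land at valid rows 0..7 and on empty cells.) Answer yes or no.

Drop 1: T rot3 at col 4 lands with bottom-row=0; cleared 0 line(s) (total 0); column heights now [0 0 0 0 2 3], max=3
Drop 2: O rot1 at col 4 lands with bottom-row=3; cleared 0 line(s) (total 0); column heights now [0 0 0 0 5 5], max=5
Drop 3: Z rot2 at col 0 lands with bottom-row=0; cleared 0 line(s) (total 0); column heights now [2 2 1 0 5 5], max=5
Drop 4: L rot0 at col 0 lands with bottom-row=2; cleared 0 line(s) (total 0); column heights now [3 3 4 0 5 5], max=5
Test piece I rot3 at col 2 (width 1): heights before test = [3 3 4 0 5 5]; fits = True

Answer: yes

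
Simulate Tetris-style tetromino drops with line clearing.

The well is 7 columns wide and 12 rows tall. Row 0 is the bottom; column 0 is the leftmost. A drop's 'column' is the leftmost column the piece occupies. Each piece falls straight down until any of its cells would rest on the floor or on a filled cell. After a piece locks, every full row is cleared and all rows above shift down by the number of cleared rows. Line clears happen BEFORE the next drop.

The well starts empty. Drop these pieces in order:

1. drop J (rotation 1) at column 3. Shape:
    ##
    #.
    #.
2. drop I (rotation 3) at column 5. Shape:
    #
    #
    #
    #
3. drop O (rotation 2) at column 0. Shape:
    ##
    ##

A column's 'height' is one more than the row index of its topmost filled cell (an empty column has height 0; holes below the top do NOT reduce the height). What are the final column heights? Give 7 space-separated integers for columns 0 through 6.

Answer: 2 2 0 3 3 4 0

Derivation:
Drop 1: J rot1 at col 3 lands with bottom-row=0; cleared 0 line(s) (total 0); column heights now [0 0 0 3 3 0 0], max=3
Drop 2: I rot3 at col 5 lands with bottom-row=0; cleared 0 line(s) (total 0); column heights now [0 0 0 3 3 4 0], max=4
Drop 3: O rot2 at col 0 lands with bottom-row=0; cleared 0 line(s) (total 0); column heights now [2 2 0 3 3 4 0], max=4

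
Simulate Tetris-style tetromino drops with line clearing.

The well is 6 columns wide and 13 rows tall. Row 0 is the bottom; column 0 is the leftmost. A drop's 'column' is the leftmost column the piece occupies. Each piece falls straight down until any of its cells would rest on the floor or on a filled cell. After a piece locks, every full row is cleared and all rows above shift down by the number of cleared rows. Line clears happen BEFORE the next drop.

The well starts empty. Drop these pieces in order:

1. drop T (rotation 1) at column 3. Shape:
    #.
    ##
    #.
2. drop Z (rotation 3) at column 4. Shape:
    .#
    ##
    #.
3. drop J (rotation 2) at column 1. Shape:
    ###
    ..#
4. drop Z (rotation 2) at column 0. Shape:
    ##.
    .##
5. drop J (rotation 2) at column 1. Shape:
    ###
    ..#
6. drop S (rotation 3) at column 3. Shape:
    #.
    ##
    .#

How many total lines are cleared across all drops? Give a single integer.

Answer: 0

Derivation:
Drop 1: T rot1 at col 3 lands with bottom-row=0; cleared 0 line(s) (total 0); column heights now [0 0 0 3 2 0], max=3
Drop 2: Z rot3 at col 4 lands with bottom-row=2; cleared 0 line(s) (total 0); column heights now [0 0 0 3 4 5], max=5
Drop 3: J rot2 at col 1 lands with bottom-row=3; cleared 0 line(s) (total 0); column heights now [0 5 5 5 4 5], max=5
Drop 4: Z rot2 at col 0 lands with bottom-row=5; cleared 0 line(s) (total 0); column heights now [7 7 6 5 4 5], max=7
Drop 5: J rot2 at col 1 lands with bottom-row=6; cleared 0 line(s) (total 0); column heights now [7 8 8 8 4 5], max=8
Drop 6: S rot3 at col 3 lands with bottom-row=7; cleared 0 line(s) (total 0); column heights now [7 8 8 10 9 5], max=10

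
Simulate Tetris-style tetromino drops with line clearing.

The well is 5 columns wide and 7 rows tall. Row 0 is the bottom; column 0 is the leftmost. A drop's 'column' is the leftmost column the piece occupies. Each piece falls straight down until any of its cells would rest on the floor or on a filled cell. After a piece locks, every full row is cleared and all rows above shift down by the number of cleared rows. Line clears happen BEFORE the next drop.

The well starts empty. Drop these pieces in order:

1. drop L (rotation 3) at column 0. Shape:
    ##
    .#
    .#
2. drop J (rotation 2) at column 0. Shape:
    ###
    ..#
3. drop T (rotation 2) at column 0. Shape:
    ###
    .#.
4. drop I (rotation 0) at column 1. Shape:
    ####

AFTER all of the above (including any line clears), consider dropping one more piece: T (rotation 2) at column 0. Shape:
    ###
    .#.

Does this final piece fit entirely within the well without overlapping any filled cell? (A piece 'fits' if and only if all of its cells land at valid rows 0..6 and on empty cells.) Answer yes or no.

Drop 1: L rot3 at col 0 lands with bottom-row=0; cleared 0 line(s) (total 0); column heights now [3 3 0 0 0], max=3
Drop 2: J rot2 at col 0 lands with bottom-row=2; cleared 0 line(s) (total 0); column heights now [4 4 4 0 0], max=4
Drop 3: T rot2 at col 0 lands with bottom-row=4; cleared 0 line(s) (total 0); column heights now [6 6 6 0 0], max=6
Drop 4: I rot0 at col 1 lands with bottom-row=6; cleared 0 line(s) (total 0); column heights now [6 7 7 7 7], max=7
Test piece T rot2 at col 0 (width 3): heights before test = [6 7 7 7 7]; fits = False

Answer: no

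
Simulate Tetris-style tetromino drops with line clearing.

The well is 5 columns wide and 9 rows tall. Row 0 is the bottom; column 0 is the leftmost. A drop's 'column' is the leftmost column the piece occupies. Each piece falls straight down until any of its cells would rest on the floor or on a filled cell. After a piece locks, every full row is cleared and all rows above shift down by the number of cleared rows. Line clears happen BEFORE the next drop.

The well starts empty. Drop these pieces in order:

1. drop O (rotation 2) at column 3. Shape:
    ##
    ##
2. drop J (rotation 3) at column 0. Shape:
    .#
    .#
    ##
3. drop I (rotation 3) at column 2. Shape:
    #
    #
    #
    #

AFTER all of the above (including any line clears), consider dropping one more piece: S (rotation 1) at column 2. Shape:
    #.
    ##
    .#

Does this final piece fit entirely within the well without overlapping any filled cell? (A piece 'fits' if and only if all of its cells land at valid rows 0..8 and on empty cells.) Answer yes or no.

Drop 1: O rot2 at col 3 lands with bottom-row=0; cleared 0 line(s) (total 0); column heights now [0 0 0 2 2], max=2
Drop 2: J rot3 at col 0 lands with bottom-row=0; cleared 0 line(s) (total 0); column heights now [1 3 0 2 2], max=3
Drop 3: I rot3 at col 2 lands with bottom-row=0; cleared 1 line(s) (total 1); column heights now [0 2 3 1 1], max=3
Test piece S rot1 at col 2 (width 2): heights before test = [0 2 3 1 1]; fits = True

Answer: yes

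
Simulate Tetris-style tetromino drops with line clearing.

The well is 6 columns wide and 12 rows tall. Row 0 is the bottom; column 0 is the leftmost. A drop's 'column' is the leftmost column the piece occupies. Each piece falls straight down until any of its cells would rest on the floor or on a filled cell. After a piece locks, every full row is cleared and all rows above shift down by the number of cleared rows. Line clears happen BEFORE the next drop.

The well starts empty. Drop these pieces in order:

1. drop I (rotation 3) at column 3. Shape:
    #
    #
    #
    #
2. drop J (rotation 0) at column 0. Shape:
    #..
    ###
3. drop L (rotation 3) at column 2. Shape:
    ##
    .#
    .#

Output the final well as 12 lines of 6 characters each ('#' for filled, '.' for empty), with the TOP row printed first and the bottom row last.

Drop 1: I rot3 at col 3 lands with bottom-row=0; cleared 0 line(s) (total 0); column heights now [0 0 0 4 0 0], max=4
Drop 2: J rot0 at col 0 lands with bottom-row=0; cleared 0 line(s) (total 0); column heights now [2 1 1 4 0 0], max=4
Drop 3: L rot3 at col 2 lands with bottom-row=4; cleared 0 line(s) (total 0); column heights now [2 1 7 7 0 0], max=7

Answer: ......
......
......
......
......
..##..
...#..
...#..
...#..
...#..
#..#..
####..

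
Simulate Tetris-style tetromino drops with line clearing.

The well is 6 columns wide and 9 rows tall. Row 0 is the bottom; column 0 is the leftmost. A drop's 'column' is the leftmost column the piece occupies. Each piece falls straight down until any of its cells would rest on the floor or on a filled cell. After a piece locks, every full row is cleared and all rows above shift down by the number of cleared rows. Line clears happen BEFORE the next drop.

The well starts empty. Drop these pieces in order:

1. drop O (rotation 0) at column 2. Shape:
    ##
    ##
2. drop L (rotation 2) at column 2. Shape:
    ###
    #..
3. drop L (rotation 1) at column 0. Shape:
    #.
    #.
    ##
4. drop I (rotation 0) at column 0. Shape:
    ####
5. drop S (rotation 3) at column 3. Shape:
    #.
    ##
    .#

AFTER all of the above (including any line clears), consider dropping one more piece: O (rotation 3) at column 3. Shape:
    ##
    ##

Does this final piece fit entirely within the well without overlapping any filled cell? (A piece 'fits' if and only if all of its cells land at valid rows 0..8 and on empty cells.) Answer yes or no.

Answer: yes

Derivation:
Drop 1: O rot0 at col 2 lands with bottom-row=0; cleared 0 line(s) (total 0); column heights now [0 0 2 2 0 0], max=2
Drop 2: L rot2 at col 2 lands with bottom-row=2; cleared 0 line(s) (total 0); column heights now [0 0 4 4 4 0], max=4
Drop 3: L rot1 at col 0 lands with bottom-row=0; cleared 0 line(s) (total 0); column heights now [3 1 4 4 4 0], max=4
Drop 4: I rot0 at col 0 lands with bottom-row=4; cleared 0 line(s) (total 0); column heights now [5 5 5 5 4 0], max=5
Drop 5: S rot3 at col 3 lands with bottom-row=4; cleared 0 line(s) (total 0); column heights now [5 5 5 7 6 0], max=7
Test piece O rot3 at col 3 (width 2): heights before test = [5 5 5 7 6 0]; fits = True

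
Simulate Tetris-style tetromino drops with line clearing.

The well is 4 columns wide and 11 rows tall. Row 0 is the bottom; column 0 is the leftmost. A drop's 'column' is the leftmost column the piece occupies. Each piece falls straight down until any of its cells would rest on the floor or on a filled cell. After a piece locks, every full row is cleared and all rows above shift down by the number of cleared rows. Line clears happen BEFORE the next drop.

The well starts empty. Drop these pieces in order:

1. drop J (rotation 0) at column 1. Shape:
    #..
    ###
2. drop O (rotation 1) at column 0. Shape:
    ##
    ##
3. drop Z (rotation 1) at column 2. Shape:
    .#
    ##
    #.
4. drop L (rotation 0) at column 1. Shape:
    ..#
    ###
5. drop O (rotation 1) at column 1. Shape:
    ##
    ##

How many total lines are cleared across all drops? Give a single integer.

Answer: 1

Derivation:
Drop 1: J rot0 at col 1 lands with bottom-row=0; cleared 0 line(s) (total 0); column heights now [0 2 1 1], max=2
Drop 2: O rot1 at col 0 lands with bottom-row=2; cleared 0 line(s) (total 0); column heights now [4 4 1 1], max=4
Drop 3: Z rot1 at col 2 lands with bottom-row=1; cleared 1 line(s) (total 1); column heights now [3 3 2 3], max=3
Drop 4: L rot0 at col 1 lands with bottom-row=3; cleared 0 line(s) (total 1); column heights now [3 4 4 5], max=5
Drop 5: O rot1 at col 1 lands with bottom-row=4; cleared 0 line(s) (total 1); column heights now [3 6 6 5], max=6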